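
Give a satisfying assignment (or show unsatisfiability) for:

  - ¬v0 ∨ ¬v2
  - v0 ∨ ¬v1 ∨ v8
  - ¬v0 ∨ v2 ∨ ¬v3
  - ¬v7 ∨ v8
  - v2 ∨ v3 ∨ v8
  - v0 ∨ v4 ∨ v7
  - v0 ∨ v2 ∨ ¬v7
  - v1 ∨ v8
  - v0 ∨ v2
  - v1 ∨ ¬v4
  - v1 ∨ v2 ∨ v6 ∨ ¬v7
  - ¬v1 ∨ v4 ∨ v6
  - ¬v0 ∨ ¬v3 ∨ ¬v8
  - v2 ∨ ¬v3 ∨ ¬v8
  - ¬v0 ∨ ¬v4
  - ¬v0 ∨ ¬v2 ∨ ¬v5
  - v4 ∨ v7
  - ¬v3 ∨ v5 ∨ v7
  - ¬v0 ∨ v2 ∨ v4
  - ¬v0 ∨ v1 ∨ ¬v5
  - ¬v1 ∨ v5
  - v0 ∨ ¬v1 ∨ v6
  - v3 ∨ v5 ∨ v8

Try v0 = True:
  (¬v0 ∨ ¬v2) forces v2 = False.
  (¬v0 ∨ v2 ∨ ¬v3) forces v3 = False.
  (v2 ∨ v3 ∨ v8) forces v8 = True.
  (¬v0 ∨ ¬v4) forces v4 = False.
  clause (¬v0 ∨ v2 ∨ v4) is falsified — backtrack.
So v0 = False.
  then (v0 ∨ v2) forces v2 = True.
Set v1 = False.
  then (v1 ∨ v8) forces v8 = True.
  then (v1 ∨ ¬v4) forces v4 = False.
  then (v4 ∨ v7) forces v7 = True.
Set v3 = False.
Set v5 = False.
Set v6 = True.
All clauses satisfied.

v0=F; v1=F; v2=T; v3=F; v4=F; v5=F; v6=T; v7=T; v8=T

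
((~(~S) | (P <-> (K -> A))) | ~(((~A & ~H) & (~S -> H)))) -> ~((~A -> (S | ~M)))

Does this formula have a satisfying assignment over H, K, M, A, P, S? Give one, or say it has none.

H = False; K = True; M = True; A = False; P = True; S = False

  ((~(~S) | (P <-> (K -> A))) | ~(((~A & ~H) & (~S -> H)))) -> ~((~A -> (S | ~M))) = True
    (~(~S) | (P <-> (K -> A))) | ~(((~A & ~H) & (~S -> H))) = True
      ~(~S) | (P <-> (K -> A)) = False
        ~(~S) = False
          ~S = True
        P <-> (K -> A) = False
          K -> A = False
      ~(((~A & ~H) & (~S -> H))) = True
        (~A & ~H) & (~S -> H) = False
          ~A & ~H = True
            ~A = True
            ~H = True
          ~S -> H = False
            ~S = True
    ~((~A -> (S | ~M))) = True
      ~A -> (S | ~M) = False
        ~A = True
        S | ~M = False
          ~M = False
The formula evaluates to True.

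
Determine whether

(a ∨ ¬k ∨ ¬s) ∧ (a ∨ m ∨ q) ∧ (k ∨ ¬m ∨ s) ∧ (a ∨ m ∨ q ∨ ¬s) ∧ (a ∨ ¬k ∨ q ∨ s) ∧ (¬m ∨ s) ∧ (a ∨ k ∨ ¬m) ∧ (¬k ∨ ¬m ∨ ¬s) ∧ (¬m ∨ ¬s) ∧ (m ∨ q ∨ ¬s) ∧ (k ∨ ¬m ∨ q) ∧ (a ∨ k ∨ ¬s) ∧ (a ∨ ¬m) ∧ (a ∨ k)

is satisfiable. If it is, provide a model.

Set m = False.
Set k = True.
Set a = False.
  then (a ∨ ¬k ∨ ¬s) forces s = False.
  then (a ∨ m ∨ q) forces q = True.
All clauses satisfied.

m = False; k = True; a = False; q = True; s = False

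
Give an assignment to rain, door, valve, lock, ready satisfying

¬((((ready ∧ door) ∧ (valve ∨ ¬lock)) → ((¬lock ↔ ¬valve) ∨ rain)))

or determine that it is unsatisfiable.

rain: False, door: True, valve: True, lock: False, ready: True

  ¬((((ready ∧ door) ∧ (valve ∨ ¬lock)) → ((¬lock ↔ ¬valve) ∨ rain))) = True
    ((ready ∧ door) ∧ (valve ∨ ¬lock)) → ((¬lock ↔ ¬valve) ∨ rain) = False
      (ready ∧ door) ∧ (valve ∨ ¬lock) = True
        ready ∧ door = True
        valve ∨ ¬lock = True
          ¬lock = True
      (¬lock ↔ ¬valve) ∨ rain = False
        ¬lock ↔ ¬valve = False
          ¬lock = True
          ¬valve = False
The formula evaluates to True.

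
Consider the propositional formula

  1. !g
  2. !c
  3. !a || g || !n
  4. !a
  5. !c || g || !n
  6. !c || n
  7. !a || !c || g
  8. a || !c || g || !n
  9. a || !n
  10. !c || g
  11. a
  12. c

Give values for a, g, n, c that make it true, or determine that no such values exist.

Case a = True:
  Clause (!a) is falsified — contradiction.
Case a = False:
  Clause (a) is falsified — contradiction.
Both cases fail, so the formula is unsatisfiable.

Unsatisfiable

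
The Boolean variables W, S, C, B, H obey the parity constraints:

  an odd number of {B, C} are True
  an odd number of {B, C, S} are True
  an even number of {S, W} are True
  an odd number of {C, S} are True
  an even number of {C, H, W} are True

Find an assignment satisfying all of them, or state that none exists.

W = False, S = False, C = True, B = False, H = True

{B, C}: 1 true → odd ✓
{B, C, S}: 1 true → odd ✓
{S, W}: 0 true → even ✓
{C, S}: 1 true → odd ✓
{C, H, W}: 2 true → even ✓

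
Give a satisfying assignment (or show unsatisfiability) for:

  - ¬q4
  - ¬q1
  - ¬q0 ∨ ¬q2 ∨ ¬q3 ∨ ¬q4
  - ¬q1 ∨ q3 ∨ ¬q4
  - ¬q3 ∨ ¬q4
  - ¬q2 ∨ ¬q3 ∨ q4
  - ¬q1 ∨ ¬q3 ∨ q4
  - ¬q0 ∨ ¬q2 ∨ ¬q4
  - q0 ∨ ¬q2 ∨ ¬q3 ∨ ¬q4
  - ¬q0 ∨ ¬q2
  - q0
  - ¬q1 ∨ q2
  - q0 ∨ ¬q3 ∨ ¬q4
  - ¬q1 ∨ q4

q0 = True; q1 = False; q2 = False; q3 = False; q4 = False

Unit clause (¬q4) forces q4 = False.
Unit clause (¬q1) forces q1 = False.
Unit clause (q0) forces q0 = True.
In (¬q0 ∨ ¬q2) only ¬q2 is left, so q2 = False.
Set q3 = False.
All clauses satisfied.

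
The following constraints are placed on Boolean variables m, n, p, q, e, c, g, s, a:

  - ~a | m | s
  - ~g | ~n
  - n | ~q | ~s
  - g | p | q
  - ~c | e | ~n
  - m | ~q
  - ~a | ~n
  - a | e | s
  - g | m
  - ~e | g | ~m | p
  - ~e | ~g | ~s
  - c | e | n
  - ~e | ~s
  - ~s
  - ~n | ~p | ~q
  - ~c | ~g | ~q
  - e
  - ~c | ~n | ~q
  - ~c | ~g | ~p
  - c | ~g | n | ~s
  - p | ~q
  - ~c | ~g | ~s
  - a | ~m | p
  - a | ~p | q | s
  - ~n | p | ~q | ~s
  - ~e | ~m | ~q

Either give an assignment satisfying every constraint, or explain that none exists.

Unit clause (~s) forces s = False.
Unit clause (e) forces e = True.
Set m = True.
  then (~e | ~m | ~q) forces q = False.
Try n = True:
  (~g | ~n) forces g = False.
  (g | p | q) forces p = True.
  (~a | ~n) forces a = False.
  clause (a | ~p | q | s) is falsified — backtrack.
So n = False.
Set p = False.
  then (g | p | q) forces g = True.
  then (a | ~m | p) forces a = True.
Set c = True.
All clauses satisfied.

m=T, n=F, p=F, q=F, e=T, c=T, g=T, s=F, a=T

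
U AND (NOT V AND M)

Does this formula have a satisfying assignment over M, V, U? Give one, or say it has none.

M: True, V: False, U: True

  NOT V AND M = True
    NOT V = True
Both conjuncts True, so the formula holds.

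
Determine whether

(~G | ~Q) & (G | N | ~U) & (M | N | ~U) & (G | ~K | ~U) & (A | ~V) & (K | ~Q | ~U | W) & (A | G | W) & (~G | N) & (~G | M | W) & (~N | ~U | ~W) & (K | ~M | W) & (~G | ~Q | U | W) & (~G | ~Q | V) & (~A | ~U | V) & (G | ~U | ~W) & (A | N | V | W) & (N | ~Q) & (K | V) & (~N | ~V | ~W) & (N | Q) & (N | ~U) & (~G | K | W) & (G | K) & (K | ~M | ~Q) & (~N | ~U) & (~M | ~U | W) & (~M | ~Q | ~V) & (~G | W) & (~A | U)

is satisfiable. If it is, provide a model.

Q: False, W: True, N: True, V: False, A: False, M: True, G: False, U: False, K: True

Set Q = False.
  then (N | Q) forces N = True.
  then (~N | ~U) forces U = False.
  then (~A | U) forces A = False.
  then (A | ~V) forces V = False.
  then (K | V) forces K = True.
Try W = False:
  (A | G | W) forces G = True.
  clause (~G | W) is falsified — backtrack.
So W = True.
Set M = True.
Set G = False.
All clauses satisfied.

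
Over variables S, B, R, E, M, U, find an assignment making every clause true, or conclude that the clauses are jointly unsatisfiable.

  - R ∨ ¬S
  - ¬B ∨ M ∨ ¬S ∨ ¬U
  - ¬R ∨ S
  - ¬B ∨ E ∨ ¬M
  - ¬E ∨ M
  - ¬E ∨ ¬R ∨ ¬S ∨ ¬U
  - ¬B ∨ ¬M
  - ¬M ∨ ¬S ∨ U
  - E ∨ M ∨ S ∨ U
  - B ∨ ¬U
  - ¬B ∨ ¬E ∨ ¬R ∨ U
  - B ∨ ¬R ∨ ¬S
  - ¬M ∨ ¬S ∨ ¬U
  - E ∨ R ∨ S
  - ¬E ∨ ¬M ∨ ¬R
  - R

S: True, B: True, R: True, E: False, M: False, U: False

Unit clause (R) forces R = True.
In (¬R ∨ S) only S is left, so S = True.
In (B ∨ ¬R ∨ ¬S) only B is left, so B = True.
In (¬B ∨ ¬M) only ¬M is left, so M = False.
In (¬B ∨ M ∨ ¬S ∨ ¬U) only ¬U is left, so U = False.
In (¬E ∨ M) only ¬E is left, so E = False.
All clauses satisfied.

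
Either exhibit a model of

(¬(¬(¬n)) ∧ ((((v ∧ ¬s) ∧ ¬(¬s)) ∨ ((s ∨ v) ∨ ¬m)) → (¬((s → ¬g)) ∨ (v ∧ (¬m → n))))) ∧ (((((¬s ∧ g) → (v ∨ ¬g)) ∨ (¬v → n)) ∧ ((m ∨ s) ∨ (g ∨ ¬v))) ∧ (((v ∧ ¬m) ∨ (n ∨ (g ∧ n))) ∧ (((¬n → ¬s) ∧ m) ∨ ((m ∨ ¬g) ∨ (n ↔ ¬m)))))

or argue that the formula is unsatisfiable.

Case n = True: the conjunct ¬(¬(¬n)) becomes ¬(¬False) = False.
Case n = False: the formula simplifies to ((((v ∧ ¬s) ∧ ¬(¬s)) ∨ ((s ∨ v) ∨ ¬m)) → (¬((s → ¬g)) ∨ (v ∧ m))) ∧ (((((¬s ∧ g) → (v ∨ ¬g)) ∨ v) ∧ ((m ∨ s) ∨ (g ∨ ¬v))) ∧ ((v ∧ ¬m) ∧ ((¬s ∧ m) ∨ ((m ∨ ¬g) ∨ m)))).
  v = True: simplifies to (¬((s → ¬g)) ∨ m) ∧ (((m ∨ s) ∨ g) ∧ (¬m ∧ ((¬s ∧ m) ∨ ((m ∨ ¬g) ∨ m)))).
    m = True: the conjunct ¬m is False.
    m = False: simplifies to ¬((s → ¬g)) ∧ ((s ∨ g) ∧ ¬g).
      g = True: the conjunct ¬g is False.
      g = False: the conjunct ¬((s → ¬g)) becomes ¬((s → True)) = False.
  v = False: the conjunct v is False.
Both cases fail — unsatisfiable.

No satisfying assignment exists.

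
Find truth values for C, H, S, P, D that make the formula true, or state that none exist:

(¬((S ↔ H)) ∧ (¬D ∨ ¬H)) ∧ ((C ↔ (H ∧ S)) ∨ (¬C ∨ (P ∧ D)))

C = False, H = False, S = True, P = False, D = True

  ¬((S ↔ H)) ∧ (¬D ∨ ¬H) = True
    ¬((S ↔ H)) = True
      S ↔ H = False
    ¬D ∨ ¬H = True
      ¬D = False
      ¬H = True
  (C ↔ (H ∧ S)) ∨ (¬C ∨ (P ∧ D)) = True
    C ↔ (H ∧ S) = True
      H ∧ S = False
    ¬C ∨ (P ∧ D) = True
      ¬C = True
      P ∧ D = False
Both conjuncts True, so the formula holds.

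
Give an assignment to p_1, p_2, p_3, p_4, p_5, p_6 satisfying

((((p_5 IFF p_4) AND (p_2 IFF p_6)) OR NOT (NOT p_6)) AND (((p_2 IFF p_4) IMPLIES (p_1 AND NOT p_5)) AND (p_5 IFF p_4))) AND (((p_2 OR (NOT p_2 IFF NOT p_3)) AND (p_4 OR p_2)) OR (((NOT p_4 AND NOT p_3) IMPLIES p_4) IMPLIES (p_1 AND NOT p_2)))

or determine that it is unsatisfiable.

p_1: True; p_2: False; p_3: True; p_4: False; p_5: False; p_6: False

  (((p_5 IFF p_4) AND (p_2 IFF p_6)) OR NOT (NOT p_6)) AND (((p_2 IFF p_4) IMPLIES (p_1 AND NOT p_5)) AND (p_5 IFF p_4)) = True
    ((p_5 IFF p_4) AND (p_2 IFF p_6)) OR NOT (NOT p_6) = True
      (p_5 IFF p_4) AND (p_2 IFF p_6) = True
        p_5 IFF p_4 = True
        p_2 IFF p_6 = True
      NOT (NOT p_6) = False
        NOT p_6 = True
    ((p_2 IFF p_4) IMPLIES (p_1 AND NOT p_5)) AND (p_5 IFF p_4) = True
      (p_2 IFF p_4) IMPLIES (p_1 AND NOT p_5) = True
        p_2 IFF p_4 = True
        p_1 AND NOT p_5 = True
          NOT p_5 = True
      p_5 IFF p_4 = True
  ((p_2 OR (NOT p_2 IFF NOT p_3)) AND (p_4 OR p_2)) OR (((NOT p_4 AND NOT p_3) IMPLIES p_4) IMPLIES (p_1 AND NOT p_2)) = True
    (p_2 OR (NOT p_2 IFF NOT p_3)) AND (p_4 OR p_2) = False
      p_2 OR (NOT p_2 IFF NOT p_3) = False
        NOT p_2 IFF NOT p_3 = False
          NOT p_2 = True
          NOT p_3 = False
      p_4 OR p_2 = False
    ((NOT p_4 AND NOT p_3) IMPLIES p_4) IMPLIES (p_1 AND NOT p_2) = True
      (NOT p_4 AND NOT p_3) IMPLIES p_4 = True
        NOT p_4 AND NOT p_3 = False
          NOT p_4 = True
          NOT p_3 = False
      p_1 AND NOT p_2 = True
        NOT p_2 = True
Both conjuncts True, so the formula holds.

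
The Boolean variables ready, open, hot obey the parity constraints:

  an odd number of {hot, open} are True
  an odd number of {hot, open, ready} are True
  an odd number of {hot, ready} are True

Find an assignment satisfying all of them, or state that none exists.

ready = False; open = False; hot = True

{hot, open}: 1 true → odd ✓
{hot, open, ready}: 1 true → odd ✓
{hot, ready}: 1 true → odd ✓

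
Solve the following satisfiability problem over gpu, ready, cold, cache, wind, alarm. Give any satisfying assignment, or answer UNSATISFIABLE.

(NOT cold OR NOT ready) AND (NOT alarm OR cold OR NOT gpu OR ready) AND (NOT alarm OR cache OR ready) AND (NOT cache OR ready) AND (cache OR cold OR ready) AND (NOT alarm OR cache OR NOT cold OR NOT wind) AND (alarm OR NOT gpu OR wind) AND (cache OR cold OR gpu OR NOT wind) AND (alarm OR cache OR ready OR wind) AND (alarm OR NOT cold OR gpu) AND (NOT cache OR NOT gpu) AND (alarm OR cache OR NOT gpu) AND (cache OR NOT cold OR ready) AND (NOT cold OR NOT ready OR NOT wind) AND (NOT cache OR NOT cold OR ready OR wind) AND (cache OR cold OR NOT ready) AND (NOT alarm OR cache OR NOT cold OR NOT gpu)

gpu = False; ready = True; cold = False; cache = True; wind = True; alarm = False

Set gpu = False.
Try ready = False:
  (NOT cache OR ready) forces cache = False.
  (NOT alarm OR cache OR ready) forces alarm = False.
  (cache OR cold OR ready) forces cold = True.
  clause (alarm OR NOT cold OR gpu) is falsified — backtrack.
So ready = True.
  then (NOT cold OR NOT ready) forces cold = False.
  then (cache OR cold OR NOT ready) forces cache = True.
Set wind = True.
Set alarm = False.
All clauses satisfied.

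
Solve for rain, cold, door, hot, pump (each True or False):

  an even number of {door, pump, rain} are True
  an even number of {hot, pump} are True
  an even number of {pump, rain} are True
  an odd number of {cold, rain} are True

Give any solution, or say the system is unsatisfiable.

rain: True, cold: False, door: False, hot: True, pump: True

{door, pump, rain}: 2 true → even ✓
{hot, pump}: 2 true → even ✓
{pump, rain}: 2 true → even ✓
{cold, rain}: 1 true → odd ✓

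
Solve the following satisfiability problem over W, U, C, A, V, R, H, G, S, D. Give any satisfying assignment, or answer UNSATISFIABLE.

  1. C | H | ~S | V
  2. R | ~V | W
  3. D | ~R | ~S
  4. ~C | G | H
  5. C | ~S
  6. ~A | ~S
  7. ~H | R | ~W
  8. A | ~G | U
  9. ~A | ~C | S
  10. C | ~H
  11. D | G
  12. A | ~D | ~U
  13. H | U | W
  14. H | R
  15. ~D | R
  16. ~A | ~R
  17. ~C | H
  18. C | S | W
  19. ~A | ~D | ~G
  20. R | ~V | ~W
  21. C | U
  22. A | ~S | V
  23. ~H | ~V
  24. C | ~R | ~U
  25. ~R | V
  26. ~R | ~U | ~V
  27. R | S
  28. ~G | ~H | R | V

Unsatisfiable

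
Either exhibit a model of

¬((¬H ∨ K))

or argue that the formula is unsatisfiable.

H = True, K = False

  ¬((¬H ∨ K)) = True
    ¬H ∨ K = False
      ¬H = False
The formula evaluates to True.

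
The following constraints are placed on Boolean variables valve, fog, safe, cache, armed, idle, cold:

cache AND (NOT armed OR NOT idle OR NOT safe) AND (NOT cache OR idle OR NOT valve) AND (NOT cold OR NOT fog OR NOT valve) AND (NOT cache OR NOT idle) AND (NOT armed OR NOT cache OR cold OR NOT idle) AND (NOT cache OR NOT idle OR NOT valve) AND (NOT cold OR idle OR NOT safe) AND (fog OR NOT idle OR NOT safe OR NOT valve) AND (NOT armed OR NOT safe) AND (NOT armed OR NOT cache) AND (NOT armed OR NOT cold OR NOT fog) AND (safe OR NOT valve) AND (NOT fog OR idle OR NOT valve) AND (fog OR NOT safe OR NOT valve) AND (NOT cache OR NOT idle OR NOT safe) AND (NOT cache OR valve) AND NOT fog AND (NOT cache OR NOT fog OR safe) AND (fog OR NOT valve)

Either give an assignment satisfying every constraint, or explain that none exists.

Case cache = True:
  (NOT cache OR NOT idle) forces idle = False.
  (NOT cache OR idle OR NOT valve) forces valve = False.
  Clause (NOT cache OR valve) is falsified — contradiction.
Case cache = False:
  Clause (cache) is falsified — contradiction.
Both cases fail, so the formula is unsatisfiable.

No satisfying assignment exists.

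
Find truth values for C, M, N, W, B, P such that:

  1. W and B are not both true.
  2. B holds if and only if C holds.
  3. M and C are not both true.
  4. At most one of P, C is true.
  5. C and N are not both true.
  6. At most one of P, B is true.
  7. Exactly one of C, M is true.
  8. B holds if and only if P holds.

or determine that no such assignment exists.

C = False, M = True, N = False, W = True, B = False, P = False

  (1) W=T, B=F — not both ✓
  (2) B=F, C=F — same ✓
  (3) M=T, C=F — not both ✓
  (4) {P, C}: 0 true — at most one ✓
  (5) C=F, N=F — not both ✓
  (6) {P, B}: 0 true — at most one ✓
  (7) {C, M}: 1 true — exactly one ✓
  (8) B=F, P=F — same ✓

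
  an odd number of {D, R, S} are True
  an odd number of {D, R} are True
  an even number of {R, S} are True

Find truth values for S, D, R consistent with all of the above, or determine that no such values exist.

S: False; D: True; R: False

{D, R, S}: 1 true → odd ✓
{D, R}: 1 true → odd ✓
{R, S}: 0 true → even ✓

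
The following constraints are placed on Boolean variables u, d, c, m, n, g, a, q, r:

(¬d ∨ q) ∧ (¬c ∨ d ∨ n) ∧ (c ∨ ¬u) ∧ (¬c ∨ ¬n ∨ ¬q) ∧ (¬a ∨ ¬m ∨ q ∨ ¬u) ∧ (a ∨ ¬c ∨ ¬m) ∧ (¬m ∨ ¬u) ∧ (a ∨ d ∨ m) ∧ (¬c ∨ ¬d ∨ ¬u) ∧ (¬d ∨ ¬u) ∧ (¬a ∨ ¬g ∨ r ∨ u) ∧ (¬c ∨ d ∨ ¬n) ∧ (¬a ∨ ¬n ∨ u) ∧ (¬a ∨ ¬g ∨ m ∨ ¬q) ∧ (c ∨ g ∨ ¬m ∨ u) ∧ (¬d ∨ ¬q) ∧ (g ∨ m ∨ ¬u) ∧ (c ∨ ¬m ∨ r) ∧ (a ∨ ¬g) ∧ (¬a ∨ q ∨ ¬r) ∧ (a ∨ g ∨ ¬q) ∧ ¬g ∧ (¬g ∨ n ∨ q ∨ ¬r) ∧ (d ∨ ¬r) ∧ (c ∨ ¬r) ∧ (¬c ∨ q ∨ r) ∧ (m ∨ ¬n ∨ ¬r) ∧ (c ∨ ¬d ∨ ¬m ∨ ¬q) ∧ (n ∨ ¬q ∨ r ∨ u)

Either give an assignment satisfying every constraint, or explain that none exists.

u = False, d = False, c = False, m = False, n = False, g = False, a = True, q = False, r = False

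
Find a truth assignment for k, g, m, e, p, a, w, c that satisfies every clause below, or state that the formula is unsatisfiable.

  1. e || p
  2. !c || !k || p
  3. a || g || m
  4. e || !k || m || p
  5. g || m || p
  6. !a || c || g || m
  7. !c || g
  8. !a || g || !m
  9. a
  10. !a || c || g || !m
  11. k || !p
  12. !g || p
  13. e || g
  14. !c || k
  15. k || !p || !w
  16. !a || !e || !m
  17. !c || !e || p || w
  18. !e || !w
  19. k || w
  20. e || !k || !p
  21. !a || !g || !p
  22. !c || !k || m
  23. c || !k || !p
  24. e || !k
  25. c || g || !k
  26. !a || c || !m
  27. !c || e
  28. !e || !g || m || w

Case g = True:
  (a) forces a = True.
  (!g || p) forces p = True.
  Clause (!a || !g || !p) is falsified — contradiction.
Case g = False:
  (!c || g) forces c = False.
  (a) forces a = True.
  (!a || c || g || m) forces m = True.
  Clause (!a || g || !m) is falsified — contradiction.
Both cases fail, so the formula is unsatisfiable.

Unsatisfiable — no assignment works.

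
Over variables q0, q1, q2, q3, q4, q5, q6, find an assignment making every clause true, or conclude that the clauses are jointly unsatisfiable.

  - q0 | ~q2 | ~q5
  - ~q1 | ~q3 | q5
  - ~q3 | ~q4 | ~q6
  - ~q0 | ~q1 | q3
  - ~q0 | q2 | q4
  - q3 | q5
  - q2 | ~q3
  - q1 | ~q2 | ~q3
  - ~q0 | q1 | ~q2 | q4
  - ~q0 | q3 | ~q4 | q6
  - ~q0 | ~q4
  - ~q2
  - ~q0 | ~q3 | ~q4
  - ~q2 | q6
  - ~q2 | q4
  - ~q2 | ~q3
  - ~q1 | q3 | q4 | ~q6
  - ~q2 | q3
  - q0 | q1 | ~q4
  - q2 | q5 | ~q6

q0: False, q1: False, q2: False, q3: False, q4: False, q5: True, q6: True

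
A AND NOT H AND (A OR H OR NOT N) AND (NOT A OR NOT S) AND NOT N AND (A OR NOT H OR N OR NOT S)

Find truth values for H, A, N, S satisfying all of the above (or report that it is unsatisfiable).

H = False, A = True, N = False, S = False

Unit clause (A) forces A = True.
Unit clause (NOT H) forces H = False.
In (NOT A OR NOT S) only NOT S is left, so S = False.
Unit clause (NOT N) forces N = False.
Check each clause:
  (A): A holds.
  (NOT H): NOT H holds.
  (A OR H OR NOT N): A holds.
  (NOT A OR NOT S): NOT S holds.
  (NOT N): NOT N holds.
  (A OR NOT H OR N OR NOT S): A holds.
All clauses satisfied.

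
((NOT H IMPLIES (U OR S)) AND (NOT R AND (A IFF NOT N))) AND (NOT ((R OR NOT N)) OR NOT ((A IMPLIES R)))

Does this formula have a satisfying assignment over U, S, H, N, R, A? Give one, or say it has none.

U = True; S = False; H = True; N = False; R = False; A = True

  (NOT H IMPLIES (U OR S)) AND (NOT R AND (A IFF NOT N)) = True
    NOT H IMPLIES (U OR S) = True
      NOT H = False
      U OR S = True
    NOT R AND (A IFF NOT N) = True
      NOT R = True
      A IFF NOT N = True
        NOT N = True
  NOT ((R OR NOT N)) OR NOT ((A IMPLIES R)) = True
    NOT ((R OR NOT N)) = False
      R OR NOT N = True
        NOT N = True
    NOT ((A IMPLIES R)) = True
      A IMPLIES R = False
Both conjuncts True, so the formula holds.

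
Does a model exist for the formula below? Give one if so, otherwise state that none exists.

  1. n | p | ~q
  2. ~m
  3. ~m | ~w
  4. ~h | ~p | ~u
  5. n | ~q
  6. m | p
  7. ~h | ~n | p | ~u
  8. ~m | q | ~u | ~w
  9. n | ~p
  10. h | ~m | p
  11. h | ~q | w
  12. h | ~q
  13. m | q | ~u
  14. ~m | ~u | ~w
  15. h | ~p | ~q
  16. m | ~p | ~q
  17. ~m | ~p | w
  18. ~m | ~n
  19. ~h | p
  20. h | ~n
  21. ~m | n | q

w: False, p: True, n: True, m: False, h: True, u: False, q: False

Unit clause (~m) forces m = False.
In (m | p) only p is left, so p = True.
In (n | ~p) only n is left, so n = True.
In (m | ~p | ~q) only ~q is left, so q = False.
In (h | ~n) only h is left, so h = True.
In (~h | ~p | ~u) only ~u is left, so u = False.
Set w = False.
All clauses satisfied.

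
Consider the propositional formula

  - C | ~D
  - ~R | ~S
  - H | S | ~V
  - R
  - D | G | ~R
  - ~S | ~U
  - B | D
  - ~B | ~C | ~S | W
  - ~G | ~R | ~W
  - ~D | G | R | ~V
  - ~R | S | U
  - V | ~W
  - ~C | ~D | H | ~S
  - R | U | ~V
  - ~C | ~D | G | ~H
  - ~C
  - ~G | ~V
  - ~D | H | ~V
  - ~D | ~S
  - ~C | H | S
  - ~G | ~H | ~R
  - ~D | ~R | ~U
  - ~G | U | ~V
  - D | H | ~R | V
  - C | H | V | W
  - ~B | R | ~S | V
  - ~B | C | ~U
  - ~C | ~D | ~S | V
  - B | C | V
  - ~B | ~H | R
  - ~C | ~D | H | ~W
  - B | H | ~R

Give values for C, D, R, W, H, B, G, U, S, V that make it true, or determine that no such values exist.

No satisfying assignment exists.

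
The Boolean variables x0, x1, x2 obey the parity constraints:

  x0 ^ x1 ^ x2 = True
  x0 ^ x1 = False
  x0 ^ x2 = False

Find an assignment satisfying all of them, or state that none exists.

x0 = True, x1 = True, x2 = True

x0 ^ x1 ^ x2 = T ^ T ^ T = True ✓
x0 ^ x1 = T ^ T = False ✓
x0 ^ x2 = T ^ T = False ✓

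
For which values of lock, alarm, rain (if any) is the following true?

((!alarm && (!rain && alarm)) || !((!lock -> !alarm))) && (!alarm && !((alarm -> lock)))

No satisfying assignment exists.

Case alarm = True: the conjunct !alarm is False.
Case alarm = False: the conjunct (!alarm && (!rain && alarm)) || !((!lock -> !alarm)) becomes (True && False) || !True = False.
Both cases fail — unsatisfiable.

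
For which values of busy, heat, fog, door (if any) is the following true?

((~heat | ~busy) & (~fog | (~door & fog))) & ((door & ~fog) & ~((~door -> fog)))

Case door = True: the conjunct ~((~door -> fog)) becomes ~((False -> fog)) = False.
Case door = False: the conjunct door is False.
Both cases fail — unsatisfiable.

The formula is unsatisfiable.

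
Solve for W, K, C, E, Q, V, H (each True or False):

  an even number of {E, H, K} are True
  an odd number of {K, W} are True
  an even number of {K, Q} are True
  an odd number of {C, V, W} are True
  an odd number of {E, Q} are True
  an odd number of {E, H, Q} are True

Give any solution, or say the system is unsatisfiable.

UNSATISFIABLE

Adding constraints 1, 3, 6 mod 2: every variable appears an even number of times on the left, so the left side is 0.
But the right sides sum to 1 (mod 2). 0 ≠ 1 — the system is inconsistent.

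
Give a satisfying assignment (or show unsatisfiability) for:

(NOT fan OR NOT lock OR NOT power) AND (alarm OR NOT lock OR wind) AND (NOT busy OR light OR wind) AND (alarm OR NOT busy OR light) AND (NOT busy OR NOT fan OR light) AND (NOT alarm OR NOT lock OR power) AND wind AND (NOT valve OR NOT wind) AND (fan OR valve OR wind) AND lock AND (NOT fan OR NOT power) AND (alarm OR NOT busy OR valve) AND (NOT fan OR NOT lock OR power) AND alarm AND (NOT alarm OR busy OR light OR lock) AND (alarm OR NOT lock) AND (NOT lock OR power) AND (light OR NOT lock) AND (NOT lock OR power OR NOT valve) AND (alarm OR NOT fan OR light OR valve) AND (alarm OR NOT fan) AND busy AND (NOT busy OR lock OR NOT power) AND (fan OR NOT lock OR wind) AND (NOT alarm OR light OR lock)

Unit clause (wind) forces wind = True.
In (NOT valve OR NOT wind) only NOT valve is left, so valve = False.
Unit clause (lock) forces lock = True.
Unit clause (alarm) forces alarm = True.
In (NOT lock OR power) only power is left, so power = True.
In (light OR NOT lock) only light is left, so light = True.
Unit clause (busy) forces busy = True.
In (NOT fan OR NOT lock OR NOT power) only NOT fan is left, so fan = False.
All clauses satisfied.

power = True; lock = True; alarm = True; busy = True; light = True; fan = False; wind = True; valve = False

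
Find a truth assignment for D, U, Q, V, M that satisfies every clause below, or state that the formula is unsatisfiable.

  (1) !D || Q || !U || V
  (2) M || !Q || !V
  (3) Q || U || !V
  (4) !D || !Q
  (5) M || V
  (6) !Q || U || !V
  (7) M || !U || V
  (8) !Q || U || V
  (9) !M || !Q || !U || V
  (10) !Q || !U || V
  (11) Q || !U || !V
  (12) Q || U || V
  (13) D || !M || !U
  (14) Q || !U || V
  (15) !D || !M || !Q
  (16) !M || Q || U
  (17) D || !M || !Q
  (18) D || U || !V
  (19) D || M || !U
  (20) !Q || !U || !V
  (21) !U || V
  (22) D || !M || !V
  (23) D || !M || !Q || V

Case U = True:
  (!U || V) forces V = True.
  (Q || !U || !V) forces Q = True.
  Clause (!Q || !U || !V) is falsified — contradiction.
Case U = False:
  If Q = True:
    (!D || !Q) forces D = False.
    (!Q || U || !V) forces V = False.
    clause (!Q || U || V) is falsified.
  If Q = False:
    (Q || U || !V) forces V = False.
    clause (Q || U || V) is falsified.
  Every sub-case reaches a contradiction.
Both cases fail, so the formula is unsatisfiable.

The formula is unsatisfiable.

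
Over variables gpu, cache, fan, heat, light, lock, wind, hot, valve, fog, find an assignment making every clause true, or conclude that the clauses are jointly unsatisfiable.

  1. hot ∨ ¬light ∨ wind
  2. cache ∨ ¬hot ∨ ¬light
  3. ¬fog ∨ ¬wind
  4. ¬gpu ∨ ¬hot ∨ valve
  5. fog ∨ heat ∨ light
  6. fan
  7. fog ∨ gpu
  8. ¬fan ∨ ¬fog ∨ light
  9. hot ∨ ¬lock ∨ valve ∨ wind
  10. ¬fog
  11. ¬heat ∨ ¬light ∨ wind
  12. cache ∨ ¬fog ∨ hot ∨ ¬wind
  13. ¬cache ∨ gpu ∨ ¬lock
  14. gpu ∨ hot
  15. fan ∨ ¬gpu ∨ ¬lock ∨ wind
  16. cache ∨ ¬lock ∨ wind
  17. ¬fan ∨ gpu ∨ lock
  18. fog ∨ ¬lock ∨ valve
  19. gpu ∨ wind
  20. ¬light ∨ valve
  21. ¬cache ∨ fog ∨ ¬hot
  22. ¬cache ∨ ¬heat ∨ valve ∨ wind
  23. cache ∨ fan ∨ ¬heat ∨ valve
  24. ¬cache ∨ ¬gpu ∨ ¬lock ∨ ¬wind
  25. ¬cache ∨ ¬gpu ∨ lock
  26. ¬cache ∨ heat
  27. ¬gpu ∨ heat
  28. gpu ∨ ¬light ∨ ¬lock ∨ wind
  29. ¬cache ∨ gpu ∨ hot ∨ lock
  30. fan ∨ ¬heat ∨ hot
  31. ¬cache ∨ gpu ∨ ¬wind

Unit clause (fan) forces fan = True.
Unit clause (¬fog) forces fog = False.
In (fog ∨ gpu) only gpu is left, so gpu = True.
In (¬gpu ∨ heat) only heat is left, so heat = True.
Set cache = False.
Set light = False.
Set lock = False.
Set wind = False.
Set hot = True.
  then (¬gpu ∨ ¬hot ∨ valve) forces valve = True.
All clauses satisfied.

gpu=T; cache=F; fan=T; heat=T; light=F; lock=F; wind=F; hot=T; valve=T; fog=F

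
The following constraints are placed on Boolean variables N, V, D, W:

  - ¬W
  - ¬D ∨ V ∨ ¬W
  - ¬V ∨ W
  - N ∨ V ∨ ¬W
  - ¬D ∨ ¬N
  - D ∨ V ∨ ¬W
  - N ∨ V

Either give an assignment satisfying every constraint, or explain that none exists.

N = True, V = False, D = False, W = False

Unit clause (¬W) forces W = False.
In (¬V ∨ W) only ¬V is left, so V = False.
In (N ∨ V) only N is left, so N = True.
In (¬D ∨ ¬N) only ¬D is left, so D = False.
Check each clause:
  (¬W): ¬W holds.
  (¬D ∨ V ∨ ¬W): ¬D holds.
  (¬V ∨ W): ¬V holds.
  (N ∨ V ∨ ¬W): N holds.
  (¬D ∨ ¬N): ¬D holds.
  (D ∨ V ∨ ¬W): ¬W holds.
  (N ∨ V): N holds.
All clauses satisfied.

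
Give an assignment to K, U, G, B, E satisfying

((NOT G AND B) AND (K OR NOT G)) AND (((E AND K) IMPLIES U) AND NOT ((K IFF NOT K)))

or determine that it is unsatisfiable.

K=F, U=T, G=F, B=T, E=F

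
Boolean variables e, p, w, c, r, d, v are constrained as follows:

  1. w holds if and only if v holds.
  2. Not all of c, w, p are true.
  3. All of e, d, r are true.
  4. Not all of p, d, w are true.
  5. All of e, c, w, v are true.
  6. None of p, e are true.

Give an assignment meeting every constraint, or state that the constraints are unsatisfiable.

Unsatisfiable — no assignment works.

Case e = True:
  Constraint (6) is violated (e=T) — contradiction.
Case e = False:
  Constraint (3) is violated (e=F) — contradiction.
Both cases fail — unsatisfiable.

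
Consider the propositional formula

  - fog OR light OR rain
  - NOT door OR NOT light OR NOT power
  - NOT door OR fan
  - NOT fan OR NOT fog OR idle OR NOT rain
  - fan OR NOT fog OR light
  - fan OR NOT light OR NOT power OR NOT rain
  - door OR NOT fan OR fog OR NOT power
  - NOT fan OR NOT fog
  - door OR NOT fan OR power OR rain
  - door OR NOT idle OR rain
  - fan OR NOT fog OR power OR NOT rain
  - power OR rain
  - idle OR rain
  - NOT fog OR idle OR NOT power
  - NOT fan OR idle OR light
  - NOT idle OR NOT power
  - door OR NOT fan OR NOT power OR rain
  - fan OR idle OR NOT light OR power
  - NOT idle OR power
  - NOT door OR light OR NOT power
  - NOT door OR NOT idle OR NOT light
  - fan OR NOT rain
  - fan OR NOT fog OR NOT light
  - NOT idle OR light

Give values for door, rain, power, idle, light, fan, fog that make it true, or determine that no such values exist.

door = True; rain = True; power = False; idle = False; light = True; fan = True; fog = False

Set door = True.
  then (NOT door OR fan) forces fan = True.
  then (NOT fan OR NOT fog) forces fog = False.
Try rain = False:
  (fog OR light OR rain) forces light = True.
  (NOT door OR NOT light OR NOT power) forces power = False.
  clause (power OR rain) is falsified — backtrack.
So rain = True.
Try power = True:
  (NOT door OR NOT light OR NOT power) forces light = False.
  clause (NOT door OR light OR NOT power) is falsified — backtrack.
So power = False.
  then (NOT idle OR power) forces idle = False.
  then (NOT fan OR idle OR light) forces light = True.
All clauses satisfied.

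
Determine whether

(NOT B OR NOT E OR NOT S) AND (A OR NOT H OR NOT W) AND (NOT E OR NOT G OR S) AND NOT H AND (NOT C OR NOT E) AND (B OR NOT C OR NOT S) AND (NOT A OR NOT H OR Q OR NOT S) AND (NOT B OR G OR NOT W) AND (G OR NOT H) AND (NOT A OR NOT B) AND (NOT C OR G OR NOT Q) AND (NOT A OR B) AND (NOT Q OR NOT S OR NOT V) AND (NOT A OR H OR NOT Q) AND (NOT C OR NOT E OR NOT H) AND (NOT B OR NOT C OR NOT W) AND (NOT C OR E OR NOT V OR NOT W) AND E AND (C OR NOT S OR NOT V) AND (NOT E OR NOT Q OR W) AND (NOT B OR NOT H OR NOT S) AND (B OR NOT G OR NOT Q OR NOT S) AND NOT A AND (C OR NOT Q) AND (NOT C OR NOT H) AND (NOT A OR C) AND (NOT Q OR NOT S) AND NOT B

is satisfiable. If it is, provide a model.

Unit clause (NOT H) forces H = False.
Unit clause (E) forces E = True.
Unit clause (NOT A) forces A = False.
Unit clause (NOT B) forces B = False.
In (NOT C OR NOT E) only NOT C is left, so C = False.
In (C OR NOT Q) only NOT Q is left, so Q = False.
Set W = True.
Set V = False.
Set G = False.
Set S = True.
All clauses satisfied.

E=T, B=F, W=T, Q=F, A=F, H=F, C=F, V=F, G=F, S=T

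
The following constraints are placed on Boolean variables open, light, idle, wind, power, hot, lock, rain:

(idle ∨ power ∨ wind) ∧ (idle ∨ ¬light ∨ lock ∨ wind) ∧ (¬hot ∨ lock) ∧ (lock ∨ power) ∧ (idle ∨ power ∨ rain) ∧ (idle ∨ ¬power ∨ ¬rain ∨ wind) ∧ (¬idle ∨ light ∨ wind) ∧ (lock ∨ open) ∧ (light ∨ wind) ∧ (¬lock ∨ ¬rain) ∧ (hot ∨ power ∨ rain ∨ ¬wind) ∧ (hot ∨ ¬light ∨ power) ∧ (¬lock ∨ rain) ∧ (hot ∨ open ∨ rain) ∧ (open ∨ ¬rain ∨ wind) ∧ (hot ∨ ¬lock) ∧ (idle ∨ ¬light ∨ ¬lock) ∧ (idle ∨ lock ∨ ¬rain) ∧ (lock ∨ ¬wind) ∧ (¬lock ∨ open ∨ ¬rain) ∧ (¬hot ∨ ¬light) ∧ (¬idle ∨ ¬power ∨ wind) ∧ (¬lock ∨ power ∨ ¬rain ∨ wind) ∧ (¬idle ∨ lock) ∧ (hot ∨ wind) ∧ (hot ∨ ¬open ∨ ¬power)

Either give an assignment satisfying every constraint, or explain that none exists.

Case wind = True:
  (lock ∨ ¬wind) forces lock = True.
  (¬lock ∨ ¬rain) forces rain = False.
  Clause (¬lock ∨ rain) is falsified — contradiction.
Case wind = False:
  (light ∨ wind) forces light = True.
  (¬hot ∨ ¬light) forces hot = False.
  Clause (hot ∨ wind) is falsified — contradiction.
Both cases fail, so the formula is unsatisfiable.

Unsatisfiable — no assignment works.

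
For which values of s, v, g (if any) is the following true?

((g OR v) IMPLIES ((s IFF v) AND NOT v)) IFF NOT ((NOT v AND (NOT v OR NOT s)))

s=T, v=F, g=T

  ((g OR v) IMPLIES ((s IFF v) AND NOT v)) IFF NOT ((NOT v AND (NOT v OR NOT s))) = True
    (g OR v) IMPLIES ((s IFF v) AND NOT v) = False
      g OR v = True
      (s IFF v) AND NOT v = False
        s IFF v = False
        NOT v = True
    NOT ((NOT v AND (NOT v OR NOT s))) = False
      NOT v AND (NOT v OR NOT s) = True
        NOT v = True
        NOT v OR NOT s = True
          NOT v = True
          NOT s = False
The formula evaluates to True.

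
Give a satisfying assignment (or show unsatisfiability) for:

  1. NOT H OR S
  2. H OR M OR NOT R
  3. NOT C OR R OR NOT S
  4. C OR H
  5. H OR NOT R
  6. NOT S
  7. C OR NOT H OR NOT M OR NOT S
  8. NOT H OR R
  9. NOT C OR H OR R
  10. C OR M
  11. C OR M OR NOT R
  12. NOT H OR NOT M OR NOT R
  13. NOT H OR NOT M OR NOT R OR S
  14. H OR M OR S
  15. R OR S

UNSATISFIABLE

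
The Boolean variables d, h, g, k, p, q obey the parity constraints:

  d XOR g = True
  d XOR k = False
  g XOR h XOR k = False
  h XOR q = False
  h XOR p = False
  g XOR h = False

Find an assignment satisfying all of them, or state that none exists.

d = False; h = True; g = True; k = False; p = True; q = True

d XOR g = F XOR T = True ✓
d XOR k = F XOR F = False ✓
g XOR h XOR k = T XOR T XOR F = False ✓
h XOR q = T XOR T = False ✓
h XOR p = T XOR T = False ✓
g XOR h = T XOR T = False ✓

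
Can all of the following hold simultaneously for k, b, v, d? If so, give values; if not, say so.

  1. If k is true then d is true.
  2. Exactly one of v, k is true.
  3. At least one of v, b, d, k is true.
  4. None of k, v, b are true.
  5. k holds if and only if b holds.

Case k = True:
  Constraint (4) is violated (k=T) — contradiction.
Case k = False:
  (2) with k=F forces v = True.
  Constraint (4) is violated (v=T) — contradiction.
Both cases fail — unsatisfiable.

UNSATISFIABLE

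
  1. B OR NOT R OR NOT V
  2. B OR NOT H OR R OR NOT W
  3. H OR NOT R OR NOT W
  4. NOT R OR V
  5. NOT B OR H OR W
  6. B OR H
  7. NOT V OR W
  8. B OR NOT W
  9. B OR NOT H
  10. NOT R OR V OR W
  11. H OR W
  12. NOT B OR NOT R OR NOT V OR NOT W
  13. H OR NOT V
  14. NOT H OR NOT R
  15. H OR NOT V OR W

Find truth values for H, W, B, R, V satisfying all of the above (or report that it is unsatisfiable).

Set H = False.
  then (B OR H) forces B = True.
  then (H OR W) forces W = True.
  then (H OR NOT V) forces V = False.
  then (H OR NOT R OR NOT W) forces R = False.
All clauses satisfied.

H: False; W: True; B: True; R: False; V: False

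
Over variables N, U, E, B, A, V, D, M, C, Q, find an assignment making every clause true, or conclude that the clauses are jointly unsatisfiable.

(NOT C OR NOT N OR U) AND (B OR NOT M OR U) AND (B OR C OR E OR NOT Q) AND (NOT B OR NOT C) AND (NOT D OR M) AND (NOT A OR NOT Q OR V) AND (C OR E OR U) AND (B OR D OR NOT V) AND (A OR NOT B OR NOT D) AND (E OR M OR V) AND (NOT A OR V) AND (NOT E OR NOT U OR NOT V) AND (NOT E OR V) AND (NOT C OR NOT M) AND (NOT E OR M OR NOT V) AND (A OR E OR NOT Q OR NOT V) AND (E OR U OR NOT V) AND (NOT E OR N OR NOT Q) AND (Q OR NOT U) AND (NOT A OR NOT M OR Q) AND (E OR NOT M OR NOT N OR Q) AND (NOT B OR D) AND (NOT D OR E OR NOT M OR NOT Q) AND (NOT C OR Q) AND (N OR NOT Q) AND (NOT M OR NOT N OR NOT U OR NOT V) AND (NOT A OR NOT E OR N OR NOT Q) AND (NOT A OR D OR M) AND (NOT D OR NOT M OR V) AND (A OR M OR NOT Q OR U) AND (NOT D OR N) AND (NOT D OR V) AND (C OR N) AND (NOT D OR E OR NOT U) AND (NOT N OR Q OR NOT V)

N=T, U=F, E=T, B=T, A=T, V=T, D=T, M=T, C=F, Q=T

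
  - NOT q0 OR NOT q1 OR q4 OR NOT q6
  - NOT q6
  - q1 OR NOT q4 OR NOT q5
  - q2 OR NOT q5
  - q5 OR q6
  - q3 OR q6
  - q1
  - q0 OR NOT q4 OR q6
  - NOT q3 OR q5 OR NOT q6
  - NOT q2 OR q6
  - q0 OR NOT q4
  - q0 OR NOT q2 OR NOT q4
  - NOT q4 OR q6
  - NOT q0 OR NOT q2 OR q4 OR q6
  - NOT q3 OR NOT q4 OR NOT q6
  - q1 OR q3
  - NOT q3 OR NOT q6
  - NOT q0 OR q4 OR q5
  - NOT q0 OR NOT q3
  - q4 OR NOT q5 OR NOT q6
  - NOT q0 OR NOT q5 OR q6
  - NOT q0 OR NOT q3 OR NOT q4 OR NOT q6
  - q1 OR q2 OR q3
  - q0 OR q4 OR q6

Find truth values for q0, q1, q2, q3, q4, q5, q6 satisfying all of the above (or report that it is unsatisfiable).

Case q6 = True:
  Clause (NOT q6) is falsified — contradiction.
Case q6 = False:
  (q5 OR q6) forces q5 = True.
  (q2 OR NOT q5) forces q2 = True.
  Clause (NOT q2 OR q6) is falsified — contradiction.
Both cases fail, so the formula is unsatisfiable.

The formula is unsatisfiable.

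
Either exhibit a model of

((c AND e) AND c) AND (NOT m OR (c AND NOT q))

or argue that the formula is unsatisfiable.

e = True, q = True, c = True, m = False

  (c AND e) AND c = True
    c AND e = True
  NOT m OR (c AND NOT q) = True
    NOT m = True
    c AND NOT q = False
      NOT q = False
Both conjuncts True, so the formula holds.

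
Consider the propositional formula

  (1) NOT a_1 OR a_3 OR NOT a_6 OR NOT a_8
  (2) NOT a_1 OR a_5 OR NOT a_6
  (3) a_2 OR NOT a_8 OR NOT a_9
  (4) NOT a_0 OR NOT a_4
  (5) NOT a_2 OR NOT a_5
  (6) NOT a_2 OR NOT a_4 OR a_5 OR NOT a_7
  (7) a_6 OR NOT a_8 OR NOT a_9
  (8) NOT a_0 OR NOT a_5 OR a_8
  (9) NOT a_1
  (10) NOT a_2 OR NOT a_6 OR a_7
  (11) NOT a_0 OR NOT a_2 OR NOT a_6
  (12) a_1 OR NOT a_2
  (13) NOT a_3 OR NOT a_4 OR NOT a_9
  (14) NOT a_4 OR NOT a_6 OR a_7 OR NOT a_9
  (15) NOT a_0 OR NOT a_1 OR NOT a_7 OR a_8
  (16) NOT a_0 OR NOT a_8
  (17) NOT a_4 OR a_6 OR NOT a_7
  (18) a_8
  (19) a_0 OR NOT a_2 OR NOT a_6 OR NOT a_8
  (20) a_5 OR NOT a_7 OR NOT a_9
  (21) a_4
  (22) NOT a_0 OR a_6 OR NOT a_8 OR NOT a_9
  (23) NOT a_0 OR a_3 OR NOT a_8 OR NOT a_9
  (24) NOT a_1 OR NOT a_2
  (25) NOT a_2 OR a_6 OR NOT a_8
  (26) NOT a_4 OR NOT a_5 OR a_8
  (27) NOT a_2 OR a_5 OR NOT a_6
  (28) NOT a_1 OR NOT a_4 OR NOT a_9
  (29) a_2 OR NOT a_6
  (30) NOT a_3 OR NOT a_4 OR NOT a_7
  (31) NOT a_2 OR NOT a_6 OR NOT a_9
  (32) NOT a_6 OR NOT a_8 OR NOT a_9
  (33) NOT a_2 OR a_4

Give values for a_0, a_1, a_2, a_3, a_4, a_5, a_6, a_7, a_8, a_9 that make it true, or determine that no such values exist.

Unit clause (NOT a_1) forces a_1 = False.
In (a_1 OR NOT a_2) only NOT a_2 is left, so a_2 = False.
Unit clause (a_8) forces a_8 = True.
Unit clause (a_4) forces a_4 = True.
In (a_2 OR NOT a_6) only NOT a_6 is left, so a_6 = False.
In (a_2 OR NOT a_8 OR NOT a_9) only NOT a_9 is left, so a_9 = False.
In (NOT a_0 OR NOT a_4) only NOT a_0 is left, so a_0 = False.
In (NOT a_4 OR a_6 OR NOT a_7) only NOT a_7 is left, so a_7 = False.
Set a_3 = True.
Set a_5 = True.
All clauses satisfied.

a_0 = False, a_1 = False, a_2 = False, a_3 = True, a_4 = True, a_5 = True, a_6 = False, a_7 = False, a_8 = True, a_9 = False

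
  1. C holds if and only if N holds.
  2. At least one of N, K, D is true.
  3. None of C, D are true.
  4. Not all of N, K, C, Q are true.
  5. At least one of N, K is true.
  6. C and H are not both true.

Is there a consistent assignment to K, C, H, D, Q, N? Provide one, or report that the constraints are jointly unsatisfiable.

K = True, C = False, H = True, D = False, Q = False, N = False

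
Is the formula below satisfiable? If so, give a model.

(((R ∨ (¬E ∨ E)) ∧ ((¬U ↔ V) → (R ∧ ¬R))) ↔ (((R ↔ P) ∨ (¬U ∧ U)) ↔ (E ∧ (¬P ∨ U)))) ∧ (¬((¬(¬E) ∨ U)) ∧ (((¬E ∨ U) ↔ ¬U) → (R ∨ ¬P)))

E=F, R=T, V=F, P=F, U=F

  ((R ∨ (¬E ∨ E)) ∧ ((¬U ↔ V) → (R ∧ ¬R))) ↔ (((R ↔ P) ∨ (¬U ∧ U)) ↔ (E ∧ (¬P ∨ U))) = True
    (R ∨ (¬E ∨ E)) ∧ ((¬U ↔ V) → (R ∧ ¬R)) = True
      R ∨ (¬E ∨ E) = True
        ¬E ∨ E = True
          ¬E = True
      (¬U ↔ V) → (R ∧ ¬R) = True
        ¬U ↔ V = False
          ¬U = True
        R ∧ ¬R = False
          ¬R = False
    ((R ↔ P) ∨ (¬U ∧ U)) ↔ (E ∧ (¬P ∨ U)) = True
      (R ↔ P) ∨ (¬U ∧ U) = False
        R ↔ P = False
        ¬U ∧ U = False
          ¬U = True
      E ∧ (¬P ∨ U) = False
        ¬P ∨ U = True
          ¬P = True
  ¬((¬(¬E) ∨ U)) ∧ (((¬E ∨ U) ↔ ¬U) → (R ∨ ¬P)) = True
    ¬((¬(¬E) ∨ U)) = True
      ¬(¬E) ∨ U = False
        ¬(¬E) = False
          ¬E = True
    ((¬E ∨ U) ↔ ¬U) → (R ∨ ¬P) = True
      (¬E ∨ U) ↔ ¬U = True
        ¬E ∨ U = True
          ¬E = True
        ¬U = True
      R ∨ ¬P = True
        ¬P = True
Both conjuncts True, so the formula holds.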